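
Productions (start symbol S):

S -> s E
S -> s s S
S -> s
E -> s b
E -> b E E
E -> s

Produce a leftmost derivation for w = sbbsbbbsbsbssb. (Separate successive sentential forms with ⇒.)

S ⇒ sE ⇒ sbEE ⇒ sbbEEE ⇒ sbbsbEE ⇒ sbbsbbEEE ⇒ sbbsbbbEEEE ⇒ sbbsbbbsbEEE ⇒ sbbsbbbsbsbEE ⇒ sbbsbbbsbsbsE ⇒ sbbsbbbsbsbssb

S ⇒ sE   [S -> s E]
sE ⇒ sbEE   [E -> b E E]
sbEE ⇒ sbbEEE   [E -> b E E]
sbbEEE ⇒ sbbsbEE   [E -> s b]
sbbsbEE ⇒ sbbsbbEEE   [E -> b E E]
sbbsbbEEE ⇒ sbbsbbbEEEE   [E -> b E E]
sbbsbbbEEEE ⇒ sbbsbbbsbEEE   [E -> s b]
sbbsbbbsbEEE ⇒ sbbsbbbsbsbEE   [E -> s b]
sbbsbbbsbsbEE ⇒ sbbsbbbsbsbsE   [E -> s]
sbbsbbbsbsbsE ⇒ sbbsbbbsbsbssb   [E -> s b]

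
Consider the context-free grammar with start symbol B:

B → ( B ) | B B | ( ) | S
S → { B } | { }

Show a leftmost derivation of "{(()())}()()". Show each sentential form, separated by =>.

B => BB => BBB => SBB => {B}BB => {(B)}BB => {(BB)}BB => {(()B)}BB => {(()())}BB => {(()())}()B => {(()())}()()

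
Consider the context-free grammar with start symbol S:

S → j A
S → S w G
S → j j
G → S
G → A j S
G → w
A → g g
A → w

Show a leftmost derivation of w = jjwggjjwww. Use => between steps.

S => SwG => SwGwG => jjwGwG => jjwAjSwG => jjwggjSwG => jjwggjjAwG => jjwggjjwwG => jjwggjjwww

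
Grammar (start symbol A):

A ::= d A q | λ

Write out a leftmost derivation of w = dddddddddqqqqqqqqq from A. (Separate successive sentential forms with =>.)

A=>dAq=>ddAqq=>dddAqqq=>ddddAqqqq=>dddddAqqqqq=>ddddddAqqqqqq=>dddddddAqqqqqqq=>ddddddddAqqqqqqqq=>dddddddddAqqqqqqqqq=>dddddddddqqqqqqqqq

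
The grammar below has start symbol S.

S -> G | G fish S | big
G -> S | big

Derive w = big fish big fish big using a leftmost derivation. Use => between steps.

S => G fish S => big fish S => big fish G fish S => big fish S fish S => big fish big fish S => big fish big fish big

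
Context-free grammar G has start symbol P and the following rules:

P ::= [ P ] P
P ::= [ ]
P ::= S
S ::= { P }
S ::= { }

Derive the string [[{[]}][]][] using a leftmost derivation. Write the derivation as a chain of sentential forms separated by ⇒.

P ⇒ [P]P ⇒ [[P]P]P ⇒ [[S]P]P ⇒ [[{P}]P]P ⇒ [[{[]}]P]P ⇒ [[{[]}][]]P ⇒ [[{[]}][]][]

P ⇒ [P]P   [P ::= [ P ] P]
[P]P ⇒ [[P]P]P   [P ::= [ P ] P]
[[P]P]P ⇒ [[S]P]P   [P ::= S]
[[S]P]P ⇒ [[{P}]P]P   [S ::= { P }]
[[{P}]P]P ⇒ [[{[]}]P]P   [P ::= [ ]]
[[{[]}]P]P ⇒ [[{[]}][]]P   [P ::= [ ]]
[[{[]}][]]P ⇒ [[{[]}][]][]   [P ::= [ ]]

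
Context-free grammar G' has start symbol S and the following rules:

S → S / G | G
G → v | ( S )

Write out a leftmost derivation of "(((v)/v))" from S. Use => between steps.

S => G => (S) => (G) => ((S)) => ((S/G)) => ((G/G)) => (((S)/G)) => (((G)/G)) => (((v)/G)) => (((v)/v))

S => G   [S → G]
G => (S)   [G → ( S )]
(S) => (G)   [S → G]
(G) => ((S))   [G → ( S )]
((S)) => ((S/G))   [S → S / G]
((S/G)) => ((G/G))   [S → G]
((G/G)) => (((S)/G))   [G → ( S )]
(((S)/G)) => (((G)/G))   [S → G]
(((G)/G)) => (((v)/G))   [G → v]
(((v)/G)) => (((v)/v))   [G → v]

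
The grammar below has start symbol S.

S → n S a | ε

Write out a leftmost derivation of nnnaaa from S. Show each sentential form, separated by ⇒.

S ⇒ nSa   [S → n S a]
nSa ⇒ nnSaa   [S → n S a]
nnSaa ⇒ nnnSaaa   [S → n S a]
nnnSaaa ⇒ nnnaaa   [S → ε]

S ⇒ nSa ⇒ nnSaa ⇒ nnnSaaa ⇒ nnnaaa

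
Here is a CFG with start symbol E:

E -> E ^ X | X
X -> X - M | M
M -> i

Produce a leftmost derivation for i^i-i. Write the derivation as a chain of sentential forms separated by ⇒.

E ⇒ E^X   [E -> E ^ X]
E^X ⇒ X^X   [E -> X]
X^X ⇒ M^X   [X -> M]
M^X ⇒ i^X   [M -> i]
i^X ⇒ i^X-M   [X -> X - M]
i^X-M ⇒ i^M-M   [X -> M]
i^M-M ⇒ i^i-M   [M -> i]
i^i-M ⇒ i^i-i   [M -> i]

E ⇒ E^X ⇒ X^X ⇒ M^X ⇒ i^X ⇒ i^X-M ⇒ i^M-M ⇒ i^i-M ⇒ i^i-i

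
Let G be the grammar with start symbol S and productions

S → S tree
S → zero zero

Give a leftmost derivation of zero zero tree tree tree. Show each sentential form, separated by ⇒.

S ⇒ S tree ⇒ S tree tree ⇒ S tree tree tree ⇒ zero zero tree tree tree

S ⇒ S tree   [S → S tree]
S tree ⇒ S tree tree   [S → S tree]
S tree tree ⇒ S tree tree tree   [S → S tree]
S tree tree tree ⇒ zero zero tree tree tree   [S → zero zero]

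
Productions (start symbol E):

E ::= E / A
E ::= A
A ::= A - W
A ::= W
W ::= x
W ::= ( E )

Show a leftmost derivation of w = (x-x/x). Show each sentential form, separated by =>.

E => A => W => (E) => (E/A) => (A/A) => (A-W/A) => (W-W/A) => (x-W/A) => (x-x/A) => (x-x/W) => (x-x/x)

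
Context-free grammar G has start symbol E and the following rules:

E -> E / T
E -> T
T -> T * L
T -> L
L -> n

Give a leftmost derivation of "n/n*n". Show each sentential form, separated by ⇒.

E ⇒ E/T ⇒ T/T ⇒ L/T ⇒ n/T ⇒ n/T*L ⇒ n/L*L ⇒ n/n*L ⇒ n/n*n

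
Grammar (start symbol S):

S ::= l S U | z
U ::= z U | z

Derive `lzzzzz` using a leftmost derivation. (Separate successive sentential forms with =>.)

S => lSU   [S ::= l S U]
lSU => lzU   [S ::= z]
lzU => lzzU   [U ::= z U]
lzzU => lzzzU   [U ::= z U]
lzzzU => lzzzzU   [U ::= z U]
lzzzzU => lzzzzz   [U ::= z]

S=>lSU=>lzU=>lzzU=>lzzzU=>lzzzzU=>lzzzzz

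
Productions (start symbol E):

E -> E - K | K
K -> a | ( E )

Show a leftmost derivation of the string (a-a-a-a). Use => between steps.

E => K => (E) => (E-K) => (E-K-K) => (E-K-K-K) => (K-K-K-K) => (a-K-K-K) => (a-a-K-K) => (a-a-a-K) => (a-a-a-a)

E => K   [E -> K]
K => (E)   [K -> ( E )]
(E) => (E-K)   [E -> E - K]
(E-K) => (E-K-K)   [E -> E - K]
(E-K-K) => (E-K-K-K)   [E -> E - K]
(E-K-K-K) => (K-K-K-K)   [E -> K]
(K-K-K-K) => (a-K-K-K)   [K -> a]
(a-K-K-K) => (a-a-K-K)   [K -> a]
(a-a-K-K) => (a-a-a-K)   [K -> a]
(a-a-a-K) => (a-a-a-a)   [K -> a]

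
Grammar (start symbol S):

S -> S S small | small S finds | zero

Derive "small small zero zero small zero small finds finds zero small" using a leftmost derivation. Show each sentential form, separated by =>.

S => S S small   [S -> S S small]
S S small => small S finds S small   [S -> small S finds]
small S finds S small => small small S finds finds S small   [S -> small S finds]
small small S finds finds S small => small small S S small finds finds S small   [S -> S S small]
small small S S small finds finds S small => small small S S small S small finds finds S small   [S -> S S small]
small small S S small S small finds finds S small => small small zero S small S small finds finds S small   [S -> zero]
small small zero S small S small finds finds S small => small small zero zero small S small finds finds S small   [S -> zero]
small small zero zero small S small finds finds S small => small small zero zero small zero small finds finds S small   [S -> zero]
small small zero zero small zero small finds finds S small => small small zero zero small zero small finds finds zero small   [S -> zero]

S => S S small => small S finds S small => small small S finds finds S small => small small S S small finds finds S small => small small S S small S small finds finds S small => small small zero S small S small finds finds S small => small small zero zero small S small finds finds S small => small small zero zero small zero small finds finds S small => small small zero zero small zero small finds finds zero small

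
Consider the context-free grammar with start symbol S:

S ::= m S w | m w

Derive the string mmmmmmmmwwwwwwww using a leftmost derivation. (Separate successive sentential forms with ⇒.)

S ⇒ mSw   [S ::= m S w]
mSw ⇒ mmSww   [S ::= m S w]
mmSww ⇒ mmmSwww   [S ::= m S w]
mmmSwww ⇒ mmmmSwwww   [S ::= m S w]
mmmmSwwww ⇒ mmmmmSwwwww   [S ::= m S w]
mmmmmSwwwww ⇒ mmmmmmSwwwwww   [S ::= m S w]
mmmmmmSwwwwww ⇒ mmmmmmmSwwwwwww   [S ::= m S w]
mmmmmmmSwwwwwww ⇒ mmmmmmmmwwwwwwww   [S ::= m w]

S ⇒ mSw ⇒ mmSww ⇒ mmmSwww ⇒ mmmmSwwww ⇒ mmmmmSwwwww ⇒ mmmmmmSwwwwww ⇒ mmmmmmmSwwwwwww ⇒ mmmmmmmmwwwwwwww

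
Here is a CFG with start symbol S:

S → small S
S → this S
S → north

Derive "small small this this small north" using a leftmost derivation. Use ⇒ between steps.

S ⇒ small S ⇒ small small S ⇒ small small this S ⇒ small small this this S ⇒ small small this this small S ⇒ small small this this small north

S ⇒ small S   [S → small S]
small S ⇒ small small S   [S → small S]
small small S ⇒ small small this S   [S → this S]
small small this S ⇒ small small this this S   [S → this S]
small small this this S ⇒ small small this this small S   [S → small S]
small small this this small S ⇒ small small this this small north   [S → north]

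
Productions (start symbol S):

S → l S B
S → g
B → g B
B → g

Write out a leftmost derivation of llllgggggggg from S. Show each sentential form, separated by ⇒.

S⇒lSB⇒llSBB⇒lllSBBB⇒llllSBBBB⇒llllgBBBB⇒llllggBBBB⇒llllgggBBBB⇒llllggggBBBB⇒llllgggggBBB⇒llllggggggBB⇒llllgggggggB⇒llllgggggggg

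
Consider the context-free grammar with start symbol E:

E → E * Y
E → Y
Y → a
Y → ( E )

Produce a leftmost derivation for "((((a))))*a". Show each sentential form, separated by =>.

E => E*Y   [E → E * Y]
E*Y => Y*Y   [E → Y]
Y*Y => (E)*Y   [Y → ( E )]
(E)*Y => (Y)*Y   [E → Y]
(Y)*Y => ((E))*Y   [Y → ( E )]
((E))*Y => ((Y))*Y   [E → Y]
((Y))*Y => (((E)))*Y   [Y → ( E )]
(((E)))*Y => (((Y)))*Y   [E → Y]
(((Y)))*Y => ((((E))))*Y   [Y → ( E )]
((((E))))*Y => ((((Y))))*Y   [E → Y]
((((Y))))*Y => ((((a))))*Y   [Y → a]
((((a))))*Y => ((((a))))*a   [Y → a]

E=>E*Y=>Y*Y=>(E)*Y=>(Y)*Y=>((E))*Y=>((Y))*Y=>(((E)))*Y=>(((Y)))*Y=>((((E))))*Y=>((((Y))))*Y=>((((a))))*Y=>((((a))))*a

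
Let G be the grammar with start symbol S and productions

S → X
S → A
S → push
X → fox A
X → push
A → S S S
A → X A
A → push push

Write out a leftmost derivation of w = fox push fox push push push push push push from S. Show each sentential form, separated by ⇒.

S ⇒ A ⇒ X A ⇒ fox A A ⇒ fox S S S A ⇒ fox push S S A ⇒ fox push X S A ⇒ fox push fox A S A ⇒ fox push fox S S S S A ⇒ fox push fox X S S S A ⇒ fox push fox push S S S A ⇒ fox push fox push push S S A ⇒ fox push fox push push push S A ⇒ fox push fox push push push push A ⇒ fox push fox push push push push push push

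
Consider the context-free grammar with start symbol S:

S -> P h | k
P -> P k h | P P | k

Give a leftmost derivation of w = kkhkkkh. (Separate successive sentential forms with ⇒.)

S ⇒ Ph   [S -> P h]
Ph ⇒ PPh   [P -> P P]
PPh ⇒ PPPh   [P -> P P]
PPPh ⇒ PkhPPh   [P -> P k h]
PkhPPh ⇒ kkhPPh   [P -> k]
kkhPPh ⇒ kkhPPPh   [P -> P P]
kkhPPPh ⇒ kkhkPPh   [P -> k]
kkhkPPh ⇒ kkhkkPh   [P -> k]
kkhkkPh ⇒ kkhkkkh   [P -> k]

S⇒Ph⇒PPh⇒PPPh⇒PkhPPh⇒kkhPPh⇒kkhPPPh⇒kkhkPPh⇒kkhkkPh⇒kkhkkkh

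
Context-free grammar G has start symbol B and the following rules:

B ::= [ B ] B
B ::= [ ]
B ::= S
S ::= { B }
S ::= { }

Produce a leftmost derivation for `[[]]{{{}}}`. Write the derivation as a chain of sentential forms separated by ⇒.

B ⇒ [B]B   [B ::= [ B ] B]
[B]B ⇒ [[]]B   [B ::= [ ]]
[[]]B ⇒ [[]]S   [B ::= S]
[[]]S ⇒ [[]]{B}   [S ::= { B }]
[[]]{B} ⇒ [[]]{S}   [B ::= S]
[[]]{S} ⇒ [[]]{{B}}   [S ::= { B }]
[[]]{{B}} ⇒ [[]]{{S}}   [B ::= S]
[[]]{{S}} ⇒ [[]]{{{}}}   [S ::= { }]

B ⇒ [B]B ⇒ [[]]B ⇒ [[]]S ⇒ [[]]{B} ⇒ [[]]{S} ⇒ [[]]{{B}} ⇒ [[]]{{S}} ⇒ [[]]{{{}}}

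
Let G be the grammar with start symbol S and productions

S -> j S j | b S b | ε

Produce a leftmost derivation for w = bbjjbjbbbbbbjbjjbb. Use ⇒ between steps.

S ⇒ bSb ⇒ bbSbb ⇒ bbjSjbb ⇒ bbjjSjjbb ⇒ bbjjbSbjjbb ⇒ bbjjbjSjbjjbb ⇒ bbjjbjbSbjbjjbb ⇒ bbjjbjbbSbbjbjjbb ⇒ bbjjbjbbbSbbbjbjjbb ⇒ bbjjbjbbbbbbjbjjbb

S ⇒ bSb   [S -> b S b]
bSb ⇒ bbSbb   [S -> b S b]
bbSbb ⇒ bbjSjbb   [S -> j S j]
bbjSjbb ⇒ bbjjSjjbb   [S -> j S j]
bbjjSjjbb ⇒ bbjjbSbjjbb   [S -> b S b]
bbjjbSbjjbb ⇒ bbjjbjSjbjjbb   [S -> j S j]
bbjjbjSjbjjbb ⇒ bbjjbjbSbjbjjbb   [S -> b S b]
bbjjbjbSbjbjjbb ⇒ bbjjbjbbSbbjbjjbb   [S -> b S b]
bbjjbjbbSbbjbjjbb ⇒ bbjjbjbbbSbbbjbjjbb   [S -> b S b]
bbjjbjbbbSbbbjbjjbb ⇒ bbjjbjbbbbbbjbjjbb   [S -> ε]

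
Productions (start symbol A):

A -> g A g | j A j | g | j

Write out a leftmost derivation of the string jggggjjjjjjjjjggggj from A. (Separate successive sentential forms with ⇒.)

A ⇒ jAj ⇒ jgAgj ⇒ jggAggj ⇒ jgggAgggj ⇒ jggggAggggj ⇒ jggggjAjggggj ⇒ jggggjjAjjggggj ⇒ jggggjjjAjjjggggj ⇒ jggggjjjjAjjjjggggj ⇒ jggggjjjjjjjjjggggj

A ⇒ jAj   [A -> j A j]
jAj ⇒ jgAgj   [A -> g A g]
jgAgj ⇒ jggAggj   [A -> g A g]
jggAggj ⇒ jgggAgggj   [A -> g A g]
jgggAgggj ⇒ jggggAggggj   [A -> g A g]
jggggAggggj ⇒ jggggjAjggggj   [A -> j A j]
jggggjAjggggj ⇒ jggggjjAjjggggj   [A -> j A j]
jggggjjAjjggggj ⇒ jggggjjjAjjjggggj   [A -> j A j]
jggggjjjAjjjggggj ⇒ jggggjjjjAjjjjggggj   [A -> j A j]
jggggjjjjAjjjjggggj ⇒ jggggjjjjjjjjjggggj   [A -> j]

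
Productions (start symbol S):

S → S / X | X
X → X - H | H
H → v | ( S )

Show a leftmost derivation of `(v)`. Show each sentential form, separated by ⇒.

S ⇒ X ⇒ H ⇒ (S) ⇒ (X) ⇒ (H) ⇒ (v)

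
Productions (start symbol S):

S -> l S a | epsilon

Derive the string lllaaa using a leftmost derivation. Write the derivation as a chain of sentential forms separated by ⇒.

S ⇒ lSa ⇒ llSaa ⇒ lllSaaa ⇒ lllaaa

S ⇒ lSa   [S -> l S a]
lSa ⇒ llSaa   [S -> l S a]
llSaa ⇒ lllSaaa   [S -> l S a]
lllSaaa ⇒ lllaaa   [S -> epsilon]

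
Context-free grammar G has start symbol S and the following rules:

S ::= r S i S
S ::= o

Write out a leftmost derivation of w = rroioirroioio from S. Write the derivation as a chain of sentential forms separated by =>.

S => rSiS => rrSiSiS => rroiSiS => rroioiS => rroioirSiS => rroioirrSiSiS => rroioirroiSiS => rroioirroioiS => rroioirroioio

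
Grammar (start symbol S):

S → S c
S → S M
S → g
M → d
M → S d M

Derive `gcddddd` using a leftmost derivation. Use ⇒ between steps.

S⇒SM⇒SMM⇒SMMM⇒SMMMM⇒SMMMMM⇒ScMMMMM⇒gcMMMMM⇒gcdMMMM⇒gcddMMM⇒gcdddMM⇒gcddddM⇒gcddddd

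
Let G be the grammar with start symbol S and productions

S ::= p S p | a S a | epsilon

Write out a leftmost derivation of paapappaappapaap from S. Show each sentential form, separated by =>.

S=>pSp=>paSap=>paaSaap=>paapSpaap=>paapaSapaap=>paapapSpapaap=>paapappSppapaap=>paapappaSappapaap=>paapappaappapaap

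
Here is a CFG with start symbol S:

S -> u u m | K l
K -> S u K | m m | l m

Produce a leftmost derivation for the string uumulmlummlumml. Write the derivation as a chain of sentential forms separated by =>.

S => Kl => SuKl => KluKl => SuKluKl => KluKluKl => SuKluKluKl => uumuKluKluKl => uumulmluKluKl => uumulmlummluKl => uumulmlummlumml

S => Kl   [S -> K l]
Kl => SuKl   [K -> S u K]
SuKl => KluKl   [S -> K l]
KluKl => SuKluKl   [K -> S u K]
SuKluKl => KluKluKl   [S -> K l]
KluKluKl => SuKluKluKl   [K -> S u K]
SuKluKluKl => uumuKluKluKl   [S -> u u m]
uumuKluKluKl => uumulmluKluKl   [K -> l m]
uumulmluKluKl => uumulmlummluKl   [K -> m m]
uumulmlummluKl => uumulmlummlumml   [K -> m m]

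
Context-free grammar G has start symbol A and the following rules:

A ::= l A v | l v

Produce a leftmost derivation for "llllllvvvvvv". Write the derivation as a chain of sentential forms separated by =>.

A => lAv   [A ::= l A v]
lAv => llAvv   [A ::= l A v]
llAvv => lllAvvv   [A ::= l A v]
lllAvvv => llllAvvvv   [A ::= l A v]
llllAvvvv => lllllAvvvvv   [A ::= l A v]
lllllAvvvvv => llllllvvvvvv   [A ::= l v]

A => lAv => llAvv => lllAvvv => llllAvvvv => lllllAvvvvv => llllllvvvvvv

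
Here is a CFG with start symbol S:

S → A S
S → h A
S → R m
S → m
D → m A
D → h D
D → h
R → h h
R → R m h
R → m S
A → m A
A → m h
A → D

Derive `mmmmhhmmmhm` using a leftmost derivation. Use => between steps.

S => Rm => mSm => mASm => mmASm => mmDSm => mmmASm => mmmmhSm => mmmmhhAm => mmmmhhmAm => mmmmhhmmAm => mmmmhhmmmhm

S => Rm   [S → R m]
Rm => mSm   [R → m S]
mSm => mASm   [S → A S]
mASm => mmASm   [A → m A]
mmASm => mmDSm   [A → D]
mmDSm => mmmASm   [D → m A]
mmmASm => mmmmhSm   [A → m h]
mmmmhSm => mmmmhhAm   [S → h A]
mmmmhhAm => mmmmhhmAm   [A → m A]
mmmmhhmAm => mmmmhhmmAm   [A → m A]
mmmmhhmmAm => mmmmhhmmmhm   [A → m h]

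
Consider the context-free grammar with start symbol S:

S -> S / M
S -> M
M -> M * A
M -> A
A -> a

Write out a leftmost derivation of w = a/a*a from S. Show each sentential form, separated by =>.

S => S/M => M/M => A/M => a/M => a/M*A => a/A*A => a/a*A => a/a*a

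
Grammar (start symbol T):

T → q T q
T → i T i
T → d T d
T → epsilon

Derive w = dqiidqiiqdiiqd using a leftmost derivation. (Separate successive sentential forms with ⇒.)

T ⇒ dTd ⇒ dqTqd ⇒ dqiTiqd ⇒ dqiiTiiqd ⇒ dqiidTdiiqd ⇒ dqiidqTqdiiqd ⇒ dqiidqiTiqdiiqd ⇒ dqiidqiiqdiiqd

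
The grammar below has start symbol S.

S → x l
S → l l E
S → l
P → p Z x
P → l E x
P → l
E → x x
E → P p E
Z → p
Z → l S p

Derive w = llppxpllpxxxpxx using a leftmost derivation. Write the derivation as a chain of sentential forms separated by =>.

S => llE   [S → l l E]
llE => llPpE   [E → P p E]
llPpE => llpZxpE   [P → p Z x]
llpZxpE => llppxpE   [Z → p]
llppxpE => llppxpPpE   [E → P p E]
llppxpPpE => llppxplExpE   [P → l E x]
llppxplExpE => llppxplPpExpE   [E → P p E]
llppxplPpExpE => llppxpllpExpE   [P → l]
llppxpllpExpE => llppxpllpxxxpE   [E → x x]
llppxpllpxxxpE => llppxpllpxxxpxx   [E → x x]

S=>llE=>llPpE=>llpZxpE=>llppxpE=>llppxpPpE=>llppxplExpE=>llppxplPpExpE=>llppxpllpExpE=>llppxpllpxxxpE=>llppxpllpxxxpxx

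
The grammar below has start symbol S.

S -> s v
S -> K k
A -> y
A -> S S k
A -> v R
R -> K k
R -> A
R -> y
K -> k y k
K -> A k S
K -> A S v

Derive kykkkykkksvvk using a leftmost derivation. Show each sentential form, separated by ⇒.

S ⇒ Kk ⇒ ASvk ⇒ SSkSvk ⇒ KkSkSvk ⇒ kykkSkSvk ⇒ kykkKkkSvk ⇒ kykkkykkkSvk ⇒ kykkkykkksvvk

S ⇒ Kk   [S -> K k]
Kk ⇒ ASvk   [K -> A S v]
ASvk ⇒ SSkSvk   [A -> S S k]
SSkSvk ⇒ KkSkSvk   [S -> K k]
KkSkSvk ⇒ kykkSkSvk   [K -> k y k]
kykkSkSvk ⇒ kykkKkkSvk   [S -> K k]
kykkKkkSvk ⇒ kykkkykkkSvk   [K -> k y k]
kykkkykkkSvk ⇒ kykkkykkksvvk   [S -> s v]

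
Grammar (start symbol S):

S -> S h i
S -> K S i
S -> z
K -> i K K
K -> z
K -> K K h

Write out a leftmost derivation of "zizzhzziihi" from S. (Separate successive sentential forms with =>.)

S => Shi   [S -> S h i]
Shi => KSihi   [S -> K S i]
KSihi => zSihi   [K -> z]
zSihi => zKSiihi   [S -> K S i]
zKSiihi => ziKKSiihi   [K -> i K K]
ziKKSiihi => ziKKhKSiihi   [K -> K K h]
ziKKhKSiihi => zizKhKSiihi   [K -> z]
zizKhKSiihi => zizzhKSiihi   [K -> z]
zizzhKSiihi => zizzhzSiihi   [K -> z]
zizzhzSiihi => zizzhzziihi   [S -> z]

S=>Shi=>KSihi=>zSihi=>zKSiihi=>ziKKSiihi=>ziKKhKSiihi=>zizKhKSiihi=>zizzhKSiihi=>zizzhzSiihi=>zizzhzziihi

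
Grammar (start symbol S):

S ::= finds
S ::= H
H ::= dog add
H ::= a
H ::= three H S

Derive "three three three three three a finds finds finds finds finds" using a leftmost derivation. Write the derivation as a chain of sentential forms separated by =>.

S => H => three H S => three three H S S => three three three H S S S => three three three three H S S S S => three three three three three H S S S S S => three three three three three a S S S S S => three three three three three a finds S S S S => three three three three three a finds finds S S S => three three three three three a finds finds finds S S => three three three three three a finds finds finds finds S => three three three three three a finds finds finds finds finds

S => H   [S ::= H]
H => three H S   [H ::= three H S]
three H S => three three H S S   [H ::= three H S]
three three H S S => three three three H S S S   [H ::= three H S]
three three three H S S S => three three three three H S S S S   [H ::= three H S]
three three three three H S S S S => three three three three three H S S S S S   [H ::= three H S]
three three three three three H S S S S S => three three three three three a S S S S S   [H ::= a]
three three three three three a S S S S S => three three three three three a finds S S S S   [S ::= finds]
three three three three three a finds S S S S => three three three three three a finds finds S S S   [S ::= finds]
three three three three three a finds finds S S S => three three three three three a finds finds finds S S   [S ::= finds]
three three three three three a finds finds finds S S => three three three three three a finds finds finds finds S   [S ::= finds]
three three three three three a finds finds finds finds S => three three three three three a finds finds finds finds finds   [S ::= finds]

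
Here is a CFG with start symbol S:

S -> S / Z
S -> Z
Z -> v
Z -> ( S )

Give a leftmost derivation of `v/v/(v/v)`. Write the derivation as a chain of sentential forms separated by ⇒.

S⇒S/Z⇒S/Z/Z⇒Z/Z/Z⇒v/Z/Z⇒v/v/Z⇒v/v/(S)⇒v/v/(S/Z)⇒v/v/(Z/Z)⇒v/v/(v/Z)⇒v/v/(v/v)

S ⇒ S/Z   [S -> S / Z]
S/Z ⇒ S/Z/Z   [S -> S / Z]
S/Z/Z ⇒ Z/Z/Z   [S -> Z]
Z/Z/Z ⇒ v/Z/Z   [Z -> v]
v/Z/Z ⇒ v/v/Z   [Z -> v]
v/v/Z ⇒ v/v/(S)   [Z -> ( S )]
v/v/(S) ⇒ v/v/(S/Z)   [S -> S / Z]
v/v/(S/Z) ⇒ v/v/(Z/Z)   [S -> Z]
v/v/(Z/Z) ⇒ v/v/(v/Z)   [Z -> v]
v/v/(v/Z) ⇒ v/v/(v/v)   [Z -> v]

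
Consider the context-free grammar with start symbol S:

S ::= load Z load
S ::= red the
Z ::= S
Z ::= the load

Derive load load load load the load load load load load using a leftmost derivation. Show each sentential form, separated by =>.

S => load Z load   [S ::= load Z load]
load Z load => load S load   [Z ::= S]
load S load => load load Z load load   [S ::= load Z load]
load load Z load load => load load S load load   [Z ::= S]
load load S load load => load load load Z load load load   [S ::= load Z load]
load load load Z load load load => load load load S load load load   [Z ::= S]
load load load S load load load => load load load load Z load load load load   [S ::= load Z load]
load load load load Z load load load load => load load load load the load load load load load   [Z ::= the load]

S => load Z load => load S load => load load Z load load => load load S load load => load load load Z load load load => load load load S load load load => load load load load Z load load load load => load load load load the load load load load load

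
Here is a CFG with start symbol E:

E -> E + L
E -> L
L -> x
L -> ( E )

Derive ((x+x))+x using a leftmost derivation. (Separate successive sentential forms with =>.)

E => E+L   [E -> E + L]
E+L => L+L   [E -> L]
L+L => (E)+L   [L -> ( E )]
(E)+L => (L)+L   [E -> L]
(L)+L => ((E))+L   [L -> ( E )]
((E))+L => ((E+L))+L   [E -> E + L]
((E+L))+L => ((L+L))+L   [E -> L]
((L+L))+L => ((x+L))+L   [L -> x]
((x+L))+L => ((x+x))+L   [L -> x]
((x+x))+L => ((x+x))+x   [L -> x]

E => E+L => L+L => (E)+L => (L)+L => ((E))+L => ((E+L))+L => ((L+L))+L => ((x+L))+L => ((x+x))+L => ((x+x))+x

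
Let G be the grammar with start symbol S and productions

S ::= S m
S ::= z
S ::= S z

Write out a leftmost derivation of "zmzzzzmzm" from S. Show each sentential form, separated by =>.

S => Sm   [S ::= S m]
Sm => Szm   [S ::= S z]
Szm => Smzm   [S ::= S m]
Smzm => Szmzm   [S ::= S z]
Szmzm => Szzmzm   [S ::= S z]
Szzmzm => Szzzmzm   [S ::= S z]
Szzzmzm => Szzzzmzm   [S ::= S z]
Szzzzmzm => Smzzzzmzm   [S ::= S m]
Smzzzzmzm => zmzzzzmzm   [S ::= z]

S => Sm => Szm => Smzm => Szmzm => Szzmzm => Szzzmzm => Szzzzmzm => Smzzzzmzm => zmzzzzmzm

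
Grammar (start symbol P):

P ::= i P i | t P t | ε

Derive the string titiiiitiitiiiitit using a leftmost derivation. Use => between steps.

P => tPt => tiPit => titPtit => titiPitit => titiiPiitit => titiiiPiiitit => titiiiiPiiiitit => titiiiitPtiiiitit => titiiiitiPitiiiitit => titiiiitiitiiiitit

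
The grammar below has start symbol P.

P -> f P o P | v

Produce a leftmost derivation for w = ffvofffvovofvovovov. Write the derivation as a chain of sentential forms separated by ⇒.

P ⇒ fPoP ⇒ ffPoPoP ⇒ ffvoPoP ⇒ ffvofPoPoP ⇒ ffvoffPoPoPoP ⇒ ffvofffPoPoPoPoP ⇒ ffvofffvoPoPoPoP ⇒ ffvofffvovoPoPoP ⇒ ffvofffvovofPoPoPoP ⇒ ffvofffvovofvoPoPoP ⇒ ffvofffvovofvovoPoP ⇒ ffvofffvovofvovovoP ⇒ ffvofffvovofvovovov

P ⇒ fPoP   [P -> f P o P]
fPoP ⇒ ffPoPoP   [P -> f P o P]
ffPoPoP ⇒ ffvoPoP   [P -> v]
ffvoPoP ⇒ ffvofPoPoP   [P -> f P o P]
ffvofPoPoP ⇒ ffvoffPoPoPoP   [P -> f P o P]
ffvoffPoPoPoP ⇒ ffvofffPoPoPoPoP   [P -> f P o P]
ffvofffPoPoPoPoP ⇒ ffvofffvoPoPoPoP   [P -> v]
ffvofffvoPoPoPoP ⇒ ffvofffvovoPoPoP   [P -> v]
ffvofffvovoPoPoP ⇒ ffvofffvovofPoPoPoP   [P -> f P o P]
ffvofffvovofPoPoPoP ⇒ ffvofffvovofvoPoPoP   [P -> v]
ffvofffvovofvoPoPoP ⇒ ffvofffvovofvovoPoP   [P -> v]
ffvofffvovofvovoPoP ⇒ ffvofffvovofvovovoP   [P -> v]
ffvofffvovofvovovoP ⇒ ffvofffvovofvovovov   [P -> v]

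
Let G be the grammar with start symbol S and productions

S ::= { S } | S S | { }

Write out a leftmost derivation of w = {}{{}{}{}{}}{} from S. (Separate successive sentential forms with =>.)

S => SS => {}S => {}SS => {}{S}S => {}{SS}S => {}{SSS}S => {}{SSSS}S => {}{{}SSS}S => {}{{}{}SS}S => {}{{}{}{}S}S => {}{{}{}{}{}}S => {}{{}{}{}{}}{}

S => SS   [S ::= S S]
SS => {}S   [S ::= { }]
{}S => {}SS   [S ::= S S]
{}SS => {}{S}S   [S ::= { S }]
{}{S}S => {}{SS}S   [S ::= S S]
{}{SS}S => {}{SSS}S   [S ::= S S]
{}{SSS}S => {}{SSSS}S   [S ::= S S]
{}{SSSS}S => {}{{}SSS}S   [S ::= { }]
{}{{}SSS}S => {}{{}{}SS}S   [S ::= { }]
{}{{}{}SS}S => {}{{}{}{}S}S   [S ::= { }]
{}{{}{}{}S}S => {}{{}{}{}{}}S   [S ::= { }]
{}{{}{}{}{}}S => {}{{}{}{}{}}{}   [S ::= { }]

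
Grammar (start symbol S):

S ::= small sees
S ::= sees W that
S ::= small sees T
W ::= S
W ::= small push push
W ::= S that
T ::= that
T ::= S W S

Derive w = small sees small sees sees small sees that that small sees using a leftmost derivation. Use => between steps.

S => small sees T => small sees S W S => small sees small sees W S => small sees small sees S that S => small sees small sees sees W that that S => small sees small sees sees S that that S => small sees small sees sees small sees that that S => small sees small sees sees small sees that that small sees

S => small sees T   [S ::= small sees T]
small sees T => small sees S W S   [T ::= S W S]
small sees S W S => small sees small sees W S   [S ::= small sees]
small sees small sees W S => small sees small sees S that S   [W ::= S that]
small sees small sees S that S => small sees small sees sees W that that S   [S ::= sees W that]
small sees small sees sees W that that S => small sees small sees sees S that that S   [W ::= S]
small sees small sees sees S that that S => small sees small sees sees small sees that that S   [S ::= small sees]
small sees small sees sees small sees that that S => small sees small sees sees small sees that that small sees   [S ::= small sees]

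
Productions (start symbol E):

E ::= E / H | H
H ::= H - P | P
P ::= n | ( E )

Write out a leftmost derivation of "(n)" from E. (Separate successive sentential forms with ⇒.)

E ⇒ H ⇒ P ⇒ (E) ⇒ (H) ⇒ (P) ⇒ (n)

E ⇒ H   [E ::= H]
H ⇒ P   [H ::= P]
P ⇒ (E)   [P ::= ( E )]
(E) ⇒ (H)   [E ::= H]
(H) ⇒ (P)   [H ::= P]
(P) ⇒ (n)   [P ::= n]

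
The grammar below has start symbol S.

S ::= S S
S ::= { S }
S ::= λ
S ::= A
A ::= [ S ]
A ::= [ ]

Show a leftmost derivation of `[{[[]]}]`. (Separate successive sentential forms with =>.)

S => A   [S ::= A]
A => [S]   [A ::= [ S ]]
[S] => [SS]   [S ::= S S]
[SS] => [{S}S]   [S ::= { S }]
[{S}S] => [{A}S]   [S ::= A]
[{A}S] => [{[S]}S]   [A ::= [ S ]]
[{[S]}S] => [{[A]}S]   [S ::= A]
[{[A]}S] => [{[[]]}S]   [A ::= [ ]]
[{[[]]}S] => [{[[]]}]   [S ::= λ]

S => A => [S] => [SS] => [{S}S] => [{A}S] => [{[S]}S] => [{[A]}S] => [{[[]]}S] => [{[[]]}]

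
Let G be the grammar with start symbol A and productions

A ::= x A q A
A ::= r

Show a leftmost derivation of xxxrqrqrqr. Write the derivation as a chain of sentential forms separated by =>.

A => xAqA   [A ::= x A q A]
xAqA => xxAqAqA   [A ::= x A q A]
xxAqAqA => xxxAqAqAqA   [A ::= x A q A]
xxxAqAqAqA => xxxrqAqAqA   [A ::= r]
xxxrqAqAqA => xxxrqrqAqA   [A ::= r]
xxxrqrqAqA => xxxrqrqrqA   [A ::= r]
xxxrqrqrqA => xxxrqrqrqr   [A ::= r]

A => xAqA => xxAqAqA => xxxAqAqAqA => xxxrqAqAqA => xxxrqrqAqA => xxxrqrqrqA => xxxrqrqrqr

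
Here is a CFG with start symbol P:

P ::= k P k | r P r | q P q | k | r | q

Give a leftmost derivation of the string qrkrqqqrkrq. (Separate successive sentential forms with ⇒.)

P ⇒ qPq ⇒ qrPrq ⇒ qrkPkrq ⇒ qrkrPrkrq ⇒ qrkrqPqrkrq ⇒ qrkrqqqrkrq

P ⇒ qPq   [P ::= q P q]
qPq ⇒ qrPrq   [P ::= r P r]
qrPrq ⇒ qrkPkrq   [P ::= k P k]
qrkPkrq ⇒ qrkrPrkrq   [P ::= r P r]
qrkrPrkrq ⇒ qrkrqPqrkrq   [P ::= q P q]
qrkrqPqrkrq ⇒ qrkrqqqrkrq   [P ::= q]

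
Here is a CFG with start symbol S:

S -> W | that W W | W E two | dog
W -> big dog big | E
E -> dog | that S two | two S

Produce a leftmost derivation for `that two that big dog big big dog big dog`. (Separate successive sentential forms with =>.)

S => that W W => that E W => that two S W => that two that W W W => that two that big dog big W W => that two that big dog big big dog big W => that two that big dog big big dog big E => that two that big dog big big dog big dog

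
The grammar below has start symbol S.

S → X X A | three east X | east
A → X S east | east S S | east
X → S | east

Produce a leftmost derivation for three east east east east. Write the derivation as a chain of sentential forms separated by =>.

S => X X A   [S → X X A]
X X A => S X A   [X → S]
S X A => three east X X A   [S → three east X]
three east X X A => three east east X A   [X → east]
three east east X A => three east east east A   [X → east]
three east east east A => three east east east east   [A → east]

S => X X A => S X A => three east X X A => three east east X A => three east east east A => three east east east east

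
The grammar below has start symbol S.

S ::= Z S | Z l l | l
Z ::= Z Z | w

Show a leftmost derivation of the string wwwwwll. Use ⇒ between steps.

S⇒Zll⇒ZZll⇒ZZZll⇒wZZll⇒wZZZll⇒wZZZZll⇒wwZZZll⇒wwwZZll⇒wwwwZll⇒wwwwwll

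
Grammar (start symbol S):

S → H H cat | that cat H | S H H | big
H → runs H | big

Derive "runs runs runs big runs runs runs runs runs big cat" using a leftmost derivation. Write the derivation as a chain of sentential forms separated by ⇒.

S ⇒ H H cat   [S → H H cat]
H H cat ⇒ runs H H cat   [H → runs H]
runs H H cat ⇒ runs runs H H cat   [H → runs H]
runs runs H H cat ⇒ runs runs runs H H cat   [H → runs H]
runs runs runs H H cat ⇒ runs runs runs big H cat   [H → big]
runs runs runs big H cat ⇒ runs runs runs big runs H cat   [H → runs H]
runs runs runs big runs H cat ⇒ runs runs runs big runs runs H cat   [H → runs H]
runs runs runs big runs runs H cat ⇒ runs runs runs big runs runs runs H cat   [H → runs H]
runs runs runs big runs runs runs H cat ⇒ runs runs runs big runs runs runs runs H cat   [H → runs H]
runs runs runs big runs runs runs runs H cat ⇒ runs runs runs big runs runs runs runs runs H cat   [H → runs H]
runs runs runs big runs runs runs runs runs H cat ⇒ runs runs runs big runs runs runs runs runs big cat   [H → big]

S ⇒ H H cat ⇒ runs H H cat ⇒ runs runs H H cat ⇒ runs runs runs H H cat ⇒ runs runs runs big H cat ⇒ runs runs runs big runs H cat ⇒ runs runs runs big runs runs H cat ⇒ runs runs runs big runs runs runs H cat ⇒ runs runs runs big runs runs runs runs H cat ⇒ runs runs runs big runs runs runs runs runs H cat ⇒ runs runs runs big runs runs runs runs runs big cat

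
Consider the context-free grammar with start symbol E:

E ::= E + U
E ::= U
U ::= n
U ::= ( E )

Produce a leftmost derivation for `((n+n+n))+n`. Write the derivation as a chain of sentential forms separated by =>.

E => E+U => U+U => (E)+U => (U)+U => ((E))+U => ((E+U))+U => ((E+U+U))+U => ((U+U+U))+U => ((n+U+U))+U => ((n+n+U))+U => ((n+n+n))+U => ((n+n+n))+n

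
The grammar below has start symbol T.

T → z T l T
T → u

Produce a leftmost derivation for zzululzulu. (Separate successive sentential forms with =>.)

T => zTlT => zzTlTlT => zzulTlT => zzululT => zzululzTlT => zzululzulT => zzululzulu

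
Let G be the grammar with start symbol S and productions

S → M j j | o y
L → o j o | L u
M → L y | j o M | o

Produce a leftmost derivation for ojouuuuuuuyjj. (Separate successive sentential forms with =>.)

S => Mjj   [S → M j j]
Mjj => Lyjj   [M → L y]
Lyjj => Luyjj   [L → L u]
Luyjj => Luuyjj   [L → L u]
Luuyjj => Luuuyjj   [L → L u]
Luuuyjj => Luuuuyjj   [L → L u]
Luuuuyjj => Luuuuuyjj   [L → L u]
Luuuuuyjj => Luuuuuuyjj   [L → L u]
Luuuuuuyjj => Luuuuuuuyjj   [L → L u]
Luuuuuuuyjj => ojouuuuuuuyjj   [L → o j o]

S => Mjj => Lyjj => Luyjj => Luuyjj => Luuuyjj => Luuuuyjj => Luuuuuyjj => Luuuuuuyjj => Luuuuuuuyjj => ojouuuuuuuyjj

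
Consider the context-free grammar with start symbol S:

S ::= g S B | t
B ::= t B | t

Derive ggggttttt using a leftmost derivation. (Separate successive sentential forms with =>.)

S=>gSB=>ggSBB=>gggSBBB=>ggggSBBBB=>ggggtBBBB=>ggggttBBB=>ggggtttBB=>ggggttttB=>ggggttttt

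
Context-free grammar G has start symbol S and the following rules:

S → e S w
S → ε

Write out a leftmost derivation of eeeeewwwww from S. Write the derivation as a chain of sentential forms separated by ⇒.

S ⇒ eSw ⇒ eeSww ⇒ eeeSwww ⇒ eeeeSwwww ⇒ eeeeeSwwwww ⇒ eeeeewwwww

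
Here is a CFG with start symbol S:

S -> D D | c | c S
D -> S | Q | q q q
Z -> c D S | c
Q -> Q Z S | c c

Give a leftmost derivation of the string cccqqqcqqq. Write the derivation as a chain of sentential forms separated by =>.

S => DD => SD => cSD => ccSD => cccSD => cccDDD => cccqqqDD => cccqqqSD => cccqqqcD => cccqqqcqqq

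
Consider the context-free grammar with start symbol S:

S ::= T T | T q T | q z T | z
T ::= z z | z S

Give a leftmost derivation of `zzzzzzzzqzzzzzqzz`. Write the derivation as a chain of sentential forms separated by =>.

S => TT => zzT => zzzS => zzzTT => zzzzzT => zzzzzzS => zzzzzzTqT => zzzzzzzSqT => zzzzzzzTTqT => zzzzzzzzSTqT => zzzzzzzzqzTTqT => zzzzzzzzqzzzTqT => zzzzzzzzqzzzzzqT => zzzzzzzzqzzzzzqzz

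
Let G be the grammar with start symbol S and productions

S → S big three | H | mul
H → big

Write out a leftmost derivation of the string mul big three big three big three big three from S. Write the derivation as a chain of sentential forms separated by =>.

S => S big three => S big three big three => S big three big three big three => S big three big three big three big three => mul big three big three big three big three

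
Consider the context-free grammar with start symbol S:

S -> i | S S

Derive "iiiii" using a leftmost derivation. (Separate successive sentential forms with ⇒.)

S ⇒ SS   [S -> S S]
SS ⇒ SSS   [S -> S S]
SSS ⇒ iSS   [S -> i]
iSS ⇒ iSSS   [S -> S S]
iSSS ⇒ iSSSS   [S -> S S]
iSSSS ⇒ iiSSS   [S -> i]
iiSSS ⇒ iiiSS   [S -> i]
iiiSS ⇒ iiiiS   [S -> i]
iiiiS ⇒ iiiii   [S -> i]

S ⇒ SS ⇒ SSS ⇒ iSS ⇒ iSSS ⇒ iSSSS ⇒ iiSSS ⇒ iiiSS ⇒ iiiiS ⇒ iiiii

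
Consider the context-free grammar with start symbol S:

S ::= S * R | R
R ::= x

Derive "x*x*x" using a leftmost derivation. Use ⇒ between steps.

S ⇒ S*R ⇒ S*R*R ⇒ R*R*R ⇒ x*R*R ⇒ x*x*R ⇒ x*x*x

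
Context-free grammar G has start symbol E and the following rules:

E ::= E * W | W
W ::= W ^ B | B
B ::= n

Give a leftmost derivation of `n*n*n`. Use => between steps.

E => E*W => E*W*W => W*W*W => B*W*W => n*W*W => n*B*W => n*n*W => n*n*B => n*n*n

E => E*W   [E ::= E * W]
E*W => E*W*W   [E ::= E * W]
E*W*W => W*W*W   [E ::= W]
W*W*W => B*W*W   [W ::= B]
B*W*W => n*W*W   [B ::= n]
n*W*W => n*B*W   [W ::= B]
n*B*W => n*n*W   [B ::= n]
n*n*W => n*n*B   [W ::= B]
n*n*B => n*n*n   [B ::= n]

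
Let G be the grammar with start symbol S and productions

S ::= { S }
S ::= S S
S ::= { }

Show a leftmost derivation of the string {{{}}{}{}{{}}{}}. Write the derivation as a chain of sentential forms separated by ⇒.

S⇒{S}⇒{SS}⇒{SSS}⇒{SSSS}⇒{{S}SSS}⇒{{{}}SSS}⇒{{{}}SSSS}⇒{{{}}{}SSS}⇒{{{}}{}{}SS}⇒{{{}}{}{}{S}S}⇒{{{}}{}{}{{}}S}⇒{{{}}{}{}{{}}{}}

S ⇒ {S}   [S ::= { S }]
{S} ⇒ {SS}   [S ::= S S]
{SS} ⇒ {SSS}   [S ::= S S]
{SSS} ⇒ {SSSS}   [S ::= S S]
{SSSS} ⇒ {{S}SSS}   [S ::= { S }]
{{S}SSS} ⇒ {{{}}SSS}   [S ::= { }]
{{{}}SSS} ⇒ {{{}}SSSS}   [S ::= S S]
{{{}}SSSS} ⇒ {{{}}{}SSS}   [S ::= { }]
{{{}}{}SSS} ⇒ {{{}}{}{}SS}   [S ::= { }]
{{{}}{}{}SS} ⇒ {{{}}{}{}{S}S}   [S ::= { S }]
{{{}}{}{}{S}S} ⇒ {{{}}{}{}{{}}S}   [S ::= { }]
{{{}}{}{}{{}}S} ⇒ {{{}}{}{}{{}}{}}   [S ::= { }]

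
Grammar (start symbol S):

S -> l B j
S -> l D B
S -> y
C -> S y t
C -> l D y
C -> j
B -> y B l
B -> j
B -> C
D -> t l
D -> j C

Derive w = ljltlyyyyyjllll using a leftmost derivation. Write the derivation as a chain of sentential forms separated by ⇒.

S ⇒ lDB   [S -> l D B]
lDB ⇒ ljCB   [D -> j C]
ljCB ⇒ ljlDyB   [C -> l D y]
ljlDyB ⇒ ljltlyB   [D -> t l]
ljltlyB ⇒ ljltlyyBl   [B -> y B l]
ljltlyyBl ⇒ ljltlyyyBll   [B -> y B l]
ljltlyyyBll ⇒ ljltlyyyyBlll   [B -> y B l]
ljltlyyyyBlll ⇒ ljltlyyyyyBllll   [B -> y B l]
ljltlyyyyyBllll ⇒ ljltlyyyyyjllll   [B -> j]

S ⇒ lDB ⇒ ljCB ⇒ ljlDyB ⇒ ljltlyB ⇒ ljltlyyBl ⇒ ljltlyyyBll ⇒ ljltlyyyyBlll ⇒ ljltlyyyyyBllll ⇒ ljltlyyyyyjllll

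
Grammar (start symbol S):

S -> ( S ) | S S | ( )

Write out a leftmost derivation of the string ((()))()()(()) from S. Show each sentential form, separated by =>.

S => SS => (S)S => ((S))S => ((()))S => ((()))SS => ((()))SSS => ((()))()SS => ((()))()()S => ((()))()()(S) => ((()))()()(())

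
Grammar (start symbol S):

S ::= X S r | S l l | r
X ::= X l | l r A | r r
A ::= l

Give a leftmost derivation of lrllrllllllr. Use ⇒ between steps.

S ⇒ XSr   [S ::= X S r]
XSr ⇒ XlSr   [X ::= X l]
XlSr ⇒ lrAlSr   [X ::= l r A]
lrAlSr ⇒ lrllSr   [A ::= l]
lrllSr ⇒ lrllSllr   [S ::= S l l]
lrllSllr ⇒ lrllSllllr   [S ::= S l l]
lrllSllllr ⇒ lrllSllllllr   [S ::= S l l]
lrllSllllllr ⇒ lrllrllllllr   [S ::= r]

S⇒XSr⇒XlSr⇒lrAlSr⇒lrllSr⇒lrllSllr⇒lrllSllllr⇒lrllSllllllr⇒lrllrllllllr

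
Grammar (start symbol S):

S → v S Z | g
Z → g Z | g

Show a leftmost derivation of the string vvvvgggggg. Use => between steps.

S => vSZ => vvSZZ => vvvSZZZ => vvvvSZZZZ => vvvvgZZZZ => vvvvggZZZ => vvvvgggZZZ => vvvvggggZZ => vvvvgggggZ => vvvvgggggg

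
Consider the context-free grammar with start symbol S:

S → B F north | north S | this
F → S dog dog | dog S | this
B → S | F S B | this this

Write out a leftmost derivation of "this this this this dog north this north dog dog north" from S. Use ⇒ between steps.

S ⇒ B F north ⇒ this this F north ⇒ this this S dog dog north ⇒ this this B F north dog dog north ⇒ this this this this F north dog dog north ⇒ this this this this dog S north dog dog north ⇒ this this this this dog north S north dog dog north ⇒ this this this this dog north this north dog dog north

S ⇒ B F north   [S → B F north]
B F north ⇒ this this F north   [B → this this]
this this F north ⇒ this this S dog dog north   [F → S dog dog]
this this S dog dog north ⇒ this this B F north dog dog north   [S → B F north]
this this B F north dog dog north ⇒ this this this this F north dog dog north   [B → this this]
this this this this F north dog dog north ⇒ this this this this dog S north dog dog north   [F → dog S]
this this this this dog S north dog dog north ⇒ this this this this dog north S north dog dog north   [S → north S]
this this this this dog north S north dog dog north ⇒ this this this this dog north this north dog dog north   [S → this]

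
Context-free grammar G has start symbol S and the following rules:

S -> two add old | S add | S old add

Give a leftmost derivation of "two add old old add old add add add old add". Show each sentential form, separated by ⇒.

S ⇒ S old add ⇒ S add old add ⇒ S add add old add ⇒ S old add add add old add ⇒ S old add old add add add old add ⇒ two add old old add old add add add old add

S ⇒ S old add   [S -> S old add]
S old add ⇒ S add old add   [S -> S add]
S add old add ⇒ S add add old add   [S -> S add]
S add add old add ⇒ S old add add add old add   [S -> S old add]
S old add add add old add ⇒ S old add old add add add old add   [S -> S old add]
S old add old add add add old add ⇒ two add old old add old add add add old add   [S -> two add old]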